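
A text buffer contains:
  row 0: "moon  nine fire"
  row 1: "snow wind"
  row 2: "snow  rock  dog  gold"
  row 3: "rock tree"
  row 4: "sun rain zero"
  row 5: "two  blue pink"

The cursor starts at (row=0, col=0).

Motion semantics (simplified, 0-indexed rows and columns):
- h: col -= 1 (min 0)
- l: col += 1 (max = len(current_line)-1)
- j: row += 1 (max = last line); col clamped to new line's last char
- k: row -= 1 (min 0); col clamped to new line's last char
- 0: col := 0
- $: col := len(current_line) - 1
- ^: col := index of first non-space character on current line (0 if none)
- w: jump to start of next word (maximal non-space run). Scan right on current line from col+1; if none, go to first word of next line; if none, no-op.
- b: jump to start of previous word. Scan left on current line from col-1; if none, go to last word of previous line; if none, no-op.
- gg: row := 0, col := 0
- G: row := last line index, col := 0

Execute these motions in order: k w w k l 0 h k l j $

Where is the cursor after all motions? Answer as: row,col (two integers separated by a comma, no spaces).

Answer: 1,8

Derivation:
After 1 (k): row=0 col=0 char='m'
After 2 (w): row=0 col=6 char='n'
After 3 (w): row=0 col=11 char='f'
After 4 (k): row=0 col=11 char='f'
After 5 (l): row=0 col=12 char='i'
After 6 (0): row=0 col=0 char='m'
After 7 (h): row=0 col=0 char='m'
After 8 (k): row=0 col=0 char='m'
After 9 (l): row=0 col=1 char='o'
After 10 (j): row=1 col=1 char='n'
After 11 ($): row=1 col=8 char='d'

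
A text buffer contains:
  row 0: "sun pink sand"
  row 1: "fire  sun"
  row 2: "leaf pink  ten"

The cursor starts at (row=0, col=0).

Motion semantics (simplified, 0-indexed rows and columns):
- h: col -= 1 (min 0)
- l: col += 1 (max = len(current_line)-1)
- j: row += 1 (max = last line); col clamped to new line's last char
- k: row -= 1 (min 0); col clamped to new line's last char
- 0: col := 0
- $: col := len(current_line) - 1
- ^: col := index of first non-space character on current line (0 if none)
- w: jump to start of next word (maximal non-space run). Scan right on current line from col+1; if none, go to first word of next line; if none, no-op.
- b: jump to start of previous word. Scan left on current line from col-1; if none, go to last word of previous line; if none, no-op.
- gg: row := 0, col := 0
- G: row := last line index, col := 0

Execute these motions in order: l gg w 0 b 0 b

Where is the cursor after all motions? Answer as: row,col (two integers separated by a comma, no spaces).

Answer: 0,0

Derivation:
After 1 (l): row=0 col=1 char='u'
After 2 (gg): row=0 col=0 char='s'
After 3 (w): row=0 col=4 char='p'
After 4 (0): row=0 col=0 char='s'
After 5 (b): row=0 col=0 char='s'
After 6 (0): row=0 col=0 char='s'
After 7 (b): row=0 col=0 char='s'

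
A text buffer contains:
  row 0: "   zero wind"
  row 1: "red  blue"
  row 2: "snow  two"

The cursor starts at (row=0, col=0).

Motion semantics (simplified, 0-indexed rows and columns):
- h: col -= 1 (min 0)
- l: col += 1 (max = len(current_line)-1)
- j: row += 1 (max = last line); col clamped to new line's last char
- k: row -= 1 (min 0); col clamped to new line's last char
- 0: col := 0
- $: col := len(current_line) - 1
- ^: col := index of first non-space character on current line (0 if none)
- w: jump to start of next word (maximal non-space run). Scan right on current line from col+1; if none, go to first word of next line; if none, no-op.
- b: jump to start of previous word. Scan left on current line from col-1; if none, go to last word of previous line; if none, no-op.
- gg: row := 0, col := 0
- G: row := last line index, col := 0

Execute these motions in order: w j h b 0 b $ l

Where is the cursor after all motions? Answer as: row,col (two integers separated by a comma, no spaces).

Answer: 0,11

Derivation:
After 1 (w): row=0 col=3 char='z'
After 2 (j): row=1 col=3 char='_'
After 3 (h): row=1 col=2 char='d'
After 4 (b): row=1 col=0 char='r'
After 5 (0): row=1 col=0 char='r'
After 6 (b): row=0 col=8 char='w'
After 7 ($): row=0 col=11 char='d'
After 8 (l): row=0 col=11 char='d'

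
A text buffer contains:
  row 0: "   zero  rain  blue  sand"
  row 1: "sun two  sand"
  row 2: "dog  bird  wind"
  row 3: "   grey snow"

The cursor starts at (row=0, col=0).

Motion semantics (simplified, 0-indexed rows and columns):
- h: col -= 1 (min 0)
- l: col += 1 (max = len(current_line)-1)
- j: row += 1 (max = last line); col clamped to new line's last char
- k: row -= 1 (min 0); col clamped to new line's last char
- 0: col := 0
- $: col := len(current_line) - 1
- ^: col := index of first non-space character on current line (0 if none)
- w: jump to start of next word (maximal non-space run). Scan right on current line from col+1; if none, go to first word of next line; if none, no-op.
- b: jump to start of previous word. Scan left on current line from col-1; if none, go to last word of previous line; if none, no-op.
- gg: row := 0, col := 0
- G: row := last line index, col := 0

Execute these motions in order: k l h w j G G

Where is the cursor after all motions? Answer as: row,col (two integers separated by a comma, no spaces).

After 1 (k): row=0 col=0 char='_'
After 2 (l): row=0 col=1 char='_'
After 3 (h): row=0 col=0 char='_'
After 4 (w): row=0 col=3 char='z'
After 5 (j): row=1 col=3 char='_'
After 6 (G): row=3 col=0 char='_'
After 7 (G): row=3 col=0 char='_'

Answer: 3,0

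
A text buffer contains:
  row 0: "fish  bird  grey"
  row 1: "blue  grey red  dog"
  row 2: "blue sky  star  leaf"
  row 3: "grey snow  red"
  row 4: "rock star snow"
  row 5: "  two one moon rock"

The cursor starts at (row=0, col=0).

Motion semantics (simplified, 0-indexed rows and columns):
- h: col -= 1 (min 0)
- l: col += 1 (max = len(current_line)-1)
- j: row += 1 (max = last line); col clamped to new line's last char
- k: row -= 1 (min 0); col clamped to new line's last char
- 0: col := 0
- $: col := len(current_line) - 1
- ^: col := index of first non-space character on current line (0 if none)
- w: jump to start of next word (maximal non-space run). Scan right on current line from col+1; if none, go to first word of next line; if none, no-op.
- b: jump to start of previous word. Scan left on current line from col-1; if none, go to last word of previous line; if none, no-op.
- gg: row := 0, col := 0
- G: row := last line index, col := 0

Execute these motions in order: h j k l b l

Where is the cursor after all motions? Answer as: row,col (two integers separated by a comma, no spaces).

Answer: 0,1

Derivation:
After 1 (h): row=0 col=0 char='f'
After 2 (j): row=1 col=0 char='b'
After 3 (k): row=0 col=0 char='f'
After 4 (l): row=0 col=1 char='i'
After 5 (b): row=0 col=0 char='f'
After 6 (l): row=0 col=1 char='i'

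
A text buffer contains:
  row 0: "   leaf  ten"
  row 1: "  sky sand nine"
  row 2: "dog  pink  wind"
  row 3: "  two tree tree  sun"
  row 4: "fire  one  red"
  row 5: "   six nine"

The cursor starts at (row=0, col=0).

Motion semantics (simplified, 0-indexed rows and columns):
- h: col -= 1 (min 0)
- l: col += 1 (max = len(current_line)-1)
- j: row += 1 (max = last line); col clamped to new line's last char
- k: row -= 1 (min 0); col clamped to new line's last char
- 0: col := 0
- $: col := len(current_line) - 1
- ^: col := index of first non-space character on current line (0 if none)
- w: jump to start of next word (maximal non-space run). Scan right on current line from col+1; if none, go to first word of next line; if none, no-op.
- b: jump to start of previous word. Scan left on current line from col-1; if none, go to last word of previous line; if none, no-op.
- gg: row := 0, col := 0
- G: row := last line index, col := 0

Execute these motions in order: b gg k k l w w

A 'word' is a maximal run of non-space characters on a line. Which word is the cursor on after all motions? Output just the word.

Answer: ten

Derivation:
After 1 (b): row=0 col=0 char='_'
After 2 (gg): row=0 col=0 char='_'
After 3 (k): row=0 col=0 char='_'
After 4 (k): row=0 col=0 char='_'
After 5 (l): row=0 col=1 char='_'
After 6 (w): row=0 col=3 char='l'
After 7 (w): row=0 col=9 char='t'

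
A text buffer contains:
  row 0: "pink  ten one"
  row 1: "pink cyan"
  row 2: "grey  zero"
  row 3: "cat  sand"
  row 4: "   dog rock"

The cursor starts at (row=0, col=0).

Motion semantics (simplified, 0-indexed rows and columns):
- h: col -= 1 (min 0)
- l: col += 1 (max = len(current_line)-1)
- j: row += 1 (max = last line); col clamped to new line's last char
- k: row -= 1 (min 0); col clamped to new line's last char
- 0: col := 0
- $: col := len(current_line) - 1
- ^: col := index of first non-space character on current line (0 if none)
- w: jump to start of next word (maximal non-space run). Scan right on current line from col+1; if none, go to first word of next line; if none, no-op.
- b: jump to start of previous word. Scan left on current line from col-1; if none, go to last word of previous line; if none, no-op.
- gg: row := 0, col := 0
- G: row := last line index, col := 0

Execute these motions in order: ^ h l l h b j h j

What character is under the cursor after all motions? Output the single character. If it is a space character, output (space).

After 1 (^): row=0 col=0 char='p'
After 2 (h): row=0 col=0 char='p'
After 3 (l): row=0 col=1 char='i'
After 4 (l): row=0 col=2 char='n'
After 5 (h): row=0 col=1 char='i'
After 6 (b): row=0 col=0 char='p'
After 7 (j): row=1 col=0 char='p'
After 8 (h): row=1 col=0 char='p'
After 9 (j): row=2 col=0 char='g'

Answer: g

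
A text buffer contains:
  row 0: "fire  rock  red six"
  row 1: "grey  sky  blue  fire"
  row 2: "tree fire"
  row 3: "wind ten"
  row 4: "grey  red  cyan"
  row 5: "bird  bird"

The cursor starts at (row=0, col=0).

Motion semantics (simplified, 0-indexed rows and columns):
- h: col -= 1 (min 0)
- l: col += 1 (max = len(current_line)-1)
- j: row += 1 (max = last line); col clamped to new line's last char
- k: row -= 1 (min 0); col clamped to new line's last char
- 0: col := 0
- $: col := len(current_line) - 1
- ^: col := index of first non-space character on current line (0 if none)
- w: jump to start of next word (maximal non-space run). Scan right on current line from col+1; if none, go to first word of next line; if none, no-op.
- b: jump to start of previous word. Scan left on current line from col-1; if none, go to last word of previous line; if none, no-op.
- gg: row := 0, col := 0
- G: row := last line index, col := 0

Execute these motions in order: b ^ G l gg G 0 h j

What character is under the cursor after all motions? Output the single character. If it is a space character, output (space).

Answer: b

Derivation:
After 1 (b): row=0 col=0 char='f'
After 2 (^): row=0 col=0 char='f'
After 3 (G): row=5 col=0 char='b'
After 4 (l): row=5 col=1 char='i'
After 5 (gg): row=0 col=0 char='f'
After 6 (G): row=5 col=0 char='b'
After 7 (0): row=5 col=0 char='b'
After 8 (h): row=5 col=0 char='b'
After 9 (j): row=5 col=0 char='b'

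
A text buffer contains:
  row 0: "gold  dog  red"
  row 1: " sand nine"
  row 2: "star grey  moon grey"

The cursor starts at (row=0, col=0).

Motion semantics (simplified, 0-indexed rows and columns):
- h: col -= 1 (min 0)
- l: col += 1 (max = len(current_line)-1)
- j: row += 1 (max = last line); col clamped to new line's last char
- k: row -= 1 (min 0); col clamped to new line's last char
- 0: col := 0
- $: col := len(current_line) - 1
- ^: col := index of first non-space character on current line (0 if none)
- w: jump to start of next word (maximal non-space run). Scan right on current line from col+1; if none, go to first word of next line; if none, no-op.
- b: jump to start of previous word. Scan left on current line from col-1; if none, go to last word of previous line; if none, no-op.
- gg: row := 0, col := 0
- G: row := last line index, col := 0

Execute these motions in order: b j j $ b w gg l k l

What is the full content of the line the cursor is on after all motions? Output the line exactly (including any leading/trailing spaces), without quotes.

After 1 (b): row=0 col=0 char='g'
After 2 (j): row=1 col=0 char='_'
After 3 (j): row=2 col=0 char='s'
After 4 ($): row=2 col=19 char='y'
After 5 (b): row=2 col=16 char='g'
After 6 (w): row=2 col=16 char='g'
After 7 (gg): row=0 col=0 char='g'
After 8 (l): row=0 col=1 char='o'
After 9 (k): row=0 col=1 char='o'
After 10 (l): row=0 col=2 char='l'

Answer: gold  dog  red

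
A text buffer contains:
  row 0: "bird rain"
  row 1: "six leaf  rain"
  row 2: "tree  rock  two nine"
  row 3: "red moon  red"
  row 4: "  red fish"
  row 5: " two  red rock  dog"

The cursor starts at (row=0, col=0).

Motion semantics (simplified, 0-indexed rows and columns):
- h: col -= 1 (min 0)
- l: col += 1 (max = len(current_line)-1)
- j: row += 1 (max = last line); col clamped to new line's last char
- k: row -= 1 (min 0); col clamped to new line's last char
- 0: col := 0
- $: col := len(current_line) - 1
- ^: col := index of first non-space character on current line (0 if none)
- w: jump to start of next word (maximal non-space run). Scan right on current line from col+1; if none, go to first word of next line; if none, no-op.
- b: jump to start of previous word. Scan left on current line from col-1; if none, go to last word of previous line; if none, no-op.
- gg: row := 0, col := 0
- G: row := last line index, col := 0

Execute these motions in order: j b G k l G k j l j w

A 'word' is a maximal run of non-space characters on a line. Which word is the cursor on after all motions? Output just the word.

Answer: red

Derivation:
After 1 (j): row=1 col=0 char='s'
After 2 (b): row=0 col=5 char='r'
After 3 (G): row=5 col=0 char='_'
After 4 (k): row=4 col=0 char='_'
After 5 (l): row=4 col=1 char='_'
After 6 (G): row=5 col=0 char='_'
After 7 (k): row=4 col=0 char='_'
After 8 (j): row=5 col=0 char='_'
After 9 (l): row=5 col=1 char='t'
After 10 (j): row=5 col=1 char='t'
After 11 (w): row=5 col=6 char='r'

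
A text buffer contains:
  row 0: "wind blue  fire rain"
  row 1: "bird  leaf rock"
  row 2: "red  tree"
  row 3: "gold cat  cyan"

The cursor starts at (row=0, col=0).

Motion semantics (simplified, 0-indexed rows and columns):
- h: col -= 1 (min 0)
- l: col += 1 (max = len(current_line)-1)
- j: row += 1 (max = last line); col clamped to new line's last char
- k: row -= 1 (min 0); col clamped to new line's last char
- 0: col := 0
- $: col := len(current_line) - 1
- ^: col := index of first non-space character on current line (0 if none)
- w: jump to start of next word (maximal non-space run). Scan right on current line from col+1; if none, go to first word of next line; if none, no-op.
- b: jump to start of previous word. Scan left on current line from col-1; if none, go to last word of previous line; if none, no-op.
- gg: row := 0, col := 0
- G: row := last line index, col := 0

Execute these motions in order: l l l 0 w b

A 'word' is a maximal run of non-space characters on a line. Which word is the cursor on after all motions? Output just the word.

After 1 (l): row=0 col=1 char='i'
After 2 (l): row=0 col=2 char='n'
After 3 (l): row=0 col=3 char='d'
After 4 (0): row=0 col=0 char='w'
After 5 (w): row=0 col=5 char='b'
After 6 (b): row=0 col=0 char='w'

Answer: wind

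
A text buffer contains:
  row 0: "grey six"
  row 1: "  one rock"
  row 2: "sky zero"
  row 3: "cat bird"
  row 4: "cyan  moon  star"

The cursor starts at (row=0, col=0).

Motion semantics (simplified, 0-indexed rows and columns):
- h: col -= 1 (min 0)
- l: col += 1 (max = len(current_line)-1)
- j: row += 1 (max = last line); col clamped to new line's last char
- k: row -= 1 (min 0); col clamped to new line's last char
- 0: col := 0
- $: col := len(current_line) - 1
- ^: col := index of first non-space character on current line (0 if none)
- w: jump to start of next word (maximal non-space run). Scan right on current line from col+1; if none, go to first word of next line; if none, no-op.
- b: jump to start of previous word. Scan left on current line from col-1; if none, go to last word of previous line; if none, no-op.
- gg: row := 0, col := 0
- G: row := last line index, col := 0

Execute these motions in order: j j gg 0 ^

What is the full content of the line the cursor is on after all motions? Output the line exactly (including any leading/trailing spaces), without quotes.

After 1 (j): row=1 col=0 char='_'
After 2 (j): row=2 col=0 char='s'
After 3 (gg): row=0 col=0 char='g'
After 4 (0): row=0 col=0 char='g'
After 5 (^): row=0 col=0 char='g'

Answer: grey six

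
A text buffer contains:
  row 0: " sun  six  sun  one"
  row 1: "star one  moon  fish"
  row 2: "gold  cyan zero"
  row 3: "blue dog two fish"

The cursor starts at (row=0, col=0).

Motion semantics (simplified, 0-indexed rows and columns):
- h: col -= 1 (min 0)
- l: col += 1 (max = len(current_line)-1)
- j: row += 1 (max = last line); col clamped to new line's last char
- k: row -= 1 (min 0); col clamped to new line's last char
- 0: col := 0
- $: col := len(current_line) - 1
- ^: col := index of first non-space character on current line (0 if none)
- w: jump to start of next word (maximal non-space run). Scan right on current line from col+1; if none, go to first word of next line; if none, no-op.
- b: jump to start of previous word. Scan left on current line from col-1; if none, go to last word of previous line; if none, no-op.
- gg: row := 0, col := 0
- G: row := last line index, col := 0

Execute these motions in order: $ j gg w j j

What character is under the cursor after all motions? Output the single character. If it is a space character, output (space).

Answer: o

Derivation:
After 1 ($): row=0 col=18 char='e'
After 2 (j): row=1 col=18 char='s'
After 3 (gg): row=0 col=0 char='_'
After 4 (w): row=0 col=1 char='s'
After 5 (j): row=1 col=1 char='t'
After 6 (j): row=2 col=1 char='o'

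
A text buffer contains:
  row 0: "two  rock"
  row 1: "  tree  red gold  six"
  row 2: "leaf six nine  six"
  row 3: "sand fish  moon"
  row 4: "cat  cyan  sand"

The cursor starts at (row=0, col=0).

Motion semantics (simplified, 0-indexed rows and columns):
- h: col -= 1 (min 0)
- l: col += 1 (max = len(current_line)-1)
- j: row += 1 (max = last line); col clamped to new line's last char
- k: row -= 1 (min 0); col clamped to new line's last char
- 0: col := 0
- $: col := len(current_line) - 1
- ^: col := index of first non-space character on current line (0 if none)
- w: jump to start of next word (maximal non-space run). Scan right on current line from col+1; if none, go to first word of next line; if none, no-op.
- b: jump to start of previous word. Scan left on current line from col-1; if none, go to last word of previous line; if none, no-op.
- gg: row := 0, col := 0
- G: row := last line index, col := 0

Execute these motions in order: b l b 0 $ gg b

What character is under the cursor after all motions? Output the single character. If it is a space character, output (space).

Answer: t

Derivation:
After 1 (b): row=0 col=0 char='t'
After 2 (l): row=0 col=1 char='w'
After 3 (b): row=0 col=0 char='t'
After 4 (0): row=0 col=0 char='t'
After 5 ($): row=0 col=8 char='k'
After 6 (gg): row=0 col=0 char='t'
After 7 (b): row=0 col=0 char='t'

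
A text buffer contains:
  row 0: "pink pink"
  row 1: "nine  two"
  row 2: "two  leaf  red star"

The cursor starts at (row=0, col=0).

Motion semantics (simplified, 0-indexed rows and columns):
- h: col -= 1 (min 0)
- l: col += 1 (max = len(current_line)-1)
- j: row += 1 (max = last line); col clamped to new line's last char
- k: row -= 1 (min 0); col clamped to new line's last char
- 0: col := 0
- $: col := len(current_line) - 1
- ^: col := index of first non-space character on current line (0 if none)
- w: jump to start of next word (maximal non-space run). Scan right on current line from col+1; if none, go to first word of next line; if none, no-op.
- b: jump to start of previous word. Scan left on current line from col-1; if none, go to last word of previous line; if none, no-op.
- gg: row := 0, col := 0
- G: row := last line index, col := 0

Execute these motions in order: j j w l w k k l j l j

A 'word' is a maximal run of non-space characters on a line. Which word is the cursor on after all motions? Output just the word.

After 1 (j): row=1 col=0 char='n'
After 2 (j): row=2 col=0 char='t'
After 3 (w): row=2 col=5 char='l'
After 4 (l): row=2 col=6 char='e'
After 5 (w): row=2 col=11 char='r'
After 6 (k): row=1 col=8 char='o'
After 7 (k): row=0 col=8 char='k'
After 8 (l): row=0 col=8 char='k'
After 9 (j): row=1 col=8 char='o'
After 10 (l): row=1 col=8 char='o'
After 11 (j): row=2 col=8 char='f'

Answer: leaf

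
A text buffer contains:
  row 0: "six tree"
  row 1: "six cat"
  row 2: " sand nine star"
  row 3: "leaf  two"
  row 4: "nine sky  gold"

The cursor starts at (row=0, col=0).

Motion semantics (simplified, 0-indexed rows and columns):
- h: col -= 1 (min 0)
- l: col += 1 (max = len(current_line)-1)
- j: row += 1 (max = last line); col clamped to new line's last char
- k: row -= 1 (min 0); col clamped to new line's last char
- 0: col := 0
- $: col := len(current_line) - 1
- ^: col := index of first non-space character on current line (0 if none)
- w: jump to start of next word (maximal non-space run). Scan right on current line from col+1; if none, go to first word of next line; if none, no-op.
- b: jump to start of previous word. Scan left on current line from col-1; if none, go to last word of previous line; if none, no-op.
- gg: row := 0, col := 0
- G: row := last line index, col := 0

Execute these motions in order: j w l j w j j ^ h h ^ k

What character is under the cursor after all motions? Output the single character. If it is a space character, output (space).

Answer: l

Derivation:
After 1 (j): row=1 col=0 char='s'
After 2 (w): row=1 col=4 char='c'
After 3 (l): row=1 col=5 char='a'
After 4 (j): row=2 col=5 char='_'
After 5 (w): row=2 col=6 char='n'
After 6 (j): row=3 col=6 char='t'
After 7 (j): row=4 col=6 char='k'
After 8 (^): row=4 col=0 char='n'
After 9 (h): row=4 col=0 char='n'
After 10 (h): row=4 col=0 char='n'
After 11 (^): row=4 col=0 char='n'
After 12 (k): row=3 col=0 char='l'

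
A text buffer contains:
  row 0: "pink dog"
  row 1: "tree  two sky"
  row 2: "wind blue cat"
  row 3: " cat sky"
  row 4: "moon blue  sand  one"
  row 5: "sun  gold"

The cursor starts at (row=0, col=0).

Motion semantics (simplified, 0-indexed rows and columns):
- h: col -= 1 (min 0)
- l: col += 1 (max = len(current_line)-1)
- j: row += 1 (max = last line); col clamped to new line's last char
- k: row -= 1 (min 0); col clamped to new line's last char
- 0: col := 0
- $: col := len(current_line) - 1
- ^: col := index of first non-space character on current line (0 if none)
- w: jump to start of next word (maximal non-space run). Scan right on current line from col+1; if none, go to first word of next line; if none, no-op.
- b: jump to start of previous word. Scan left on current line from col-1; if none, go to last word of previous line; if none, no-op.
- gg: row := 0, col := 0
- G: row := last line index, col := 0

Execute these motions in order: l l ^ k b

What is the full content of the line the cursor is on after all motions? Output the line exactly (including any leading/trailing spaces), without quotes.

Answer: pink dog

Derivation:
After 1 (l): row=0 col=1 char='i'
After 2 (l): row=0 col=2 char='n'
After 3 (^): row=0 col=0 char='p'
After 4 (k): row=0 col=0 char='p'
After 5 (b): row=0 col=0 char='p'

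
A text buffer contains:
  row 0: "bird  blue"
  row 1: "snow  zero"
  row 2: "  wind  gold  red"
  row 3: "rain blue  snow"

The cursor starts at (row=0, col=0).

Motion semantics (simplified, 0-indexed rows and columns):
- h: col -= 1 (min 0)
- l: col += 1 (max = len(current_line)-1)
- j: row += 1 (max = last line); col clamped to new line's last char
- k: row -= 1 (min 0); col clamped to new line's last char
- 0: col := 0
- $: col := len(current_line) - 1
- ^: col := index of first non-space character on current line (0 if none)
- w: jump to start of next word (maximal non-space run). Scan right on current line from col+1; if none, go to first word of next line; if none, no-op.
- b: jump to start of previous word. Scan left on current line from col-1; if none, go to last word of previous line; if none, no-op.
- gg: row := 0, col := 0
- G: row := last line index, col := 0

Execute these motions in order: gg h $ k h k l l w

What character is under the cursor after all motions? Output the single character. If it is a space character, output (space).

After 1 (gg): row=0 col=0 char='b'
After 2 (h): row=0 col=0 char='b'
After 3 ($): row=0 col=9 char='e'
After 4 (k): row=0 col=9 char='e'
After 5 (h): row=0 col=8 char='u'
After 6 (k): row=0 col=8 char='u'
After 7 (l): row=0 col=9 char='e'
After 8 (l): row=0 col=9 char='e'
After 9 (w): row=1 col=0 char='s'

Answer: s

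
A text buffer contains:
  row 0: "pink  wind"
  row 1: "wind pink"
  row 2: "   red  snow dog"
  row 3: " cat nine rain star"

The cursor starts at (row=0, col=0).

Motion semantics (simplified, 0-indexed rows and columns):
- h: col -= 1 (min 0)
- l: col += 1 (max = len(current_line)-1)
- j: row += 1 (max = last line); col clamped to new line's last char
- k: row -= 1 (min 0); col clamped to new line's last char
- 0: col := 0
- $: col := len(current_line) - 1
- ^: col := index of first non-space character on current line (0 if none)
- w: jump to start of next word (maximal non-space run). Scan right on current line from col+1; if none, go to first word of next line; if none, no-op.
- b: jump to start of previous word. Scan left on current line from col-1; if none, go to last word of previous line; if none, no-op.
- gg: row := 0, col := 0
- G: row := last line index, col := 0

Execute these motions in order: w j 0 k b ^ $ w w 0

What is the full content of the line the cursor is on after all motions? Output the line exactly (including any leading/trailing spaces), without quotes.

After 1 (w): row=0 col=6 char='w'
After 2 (j): row=1 col=6 char='i'
After 3 (0): row=1 col=0 char='w'
After 4 (k): row=0 col=0 char='p'
After 5 (b): row=0 col=0 char='p'
After 6 (^): row=0 col=0 char='p'
After 7 ($): row=0 col=9 char='d'
After 8 (w): row=1 col=0 char='w'
After 9 (w): row=1 col=5 char='p'
After 10 (0): row=1 col=0 char='w'

Answer: wind pink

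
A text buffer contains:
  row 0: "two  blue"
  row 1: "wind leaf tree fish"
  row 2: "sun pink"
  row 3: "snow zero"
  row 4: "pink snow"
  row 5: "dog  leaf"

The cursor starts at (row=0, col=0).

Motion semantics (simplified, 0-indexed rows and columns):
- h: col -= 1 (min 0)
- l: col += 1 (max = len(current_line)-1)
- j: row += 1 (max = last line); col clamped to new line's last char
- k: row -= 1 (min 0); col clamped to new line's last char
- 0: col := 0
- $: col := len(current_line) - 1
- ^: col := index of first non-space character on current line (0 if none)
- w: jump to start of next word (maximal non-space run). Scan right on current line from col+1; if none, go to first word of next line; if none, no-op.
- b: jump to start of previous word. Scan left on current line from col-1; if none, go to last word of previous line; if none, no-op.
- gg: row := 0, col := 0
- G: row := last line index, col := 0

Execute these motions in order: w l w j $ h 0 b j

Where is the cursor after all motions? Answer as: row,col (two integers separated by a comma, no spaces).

Answer: 2,7

Derivation:
After 1 (w): row=0 col=5 char='b'
After 2 (l): row=0 col=6 char='l'
After 3 (w): row=1 col=0 char='w'
After 4 (j): row=2 col=0 char='s'
After 5 ($): row=2 col=7 char='k'
After 6 (h): row=2 col=6 char='n'
After 7 (0): row=2 col=0 char='s'
After 8 (b): row=1 col=15 char='f'
After 9 (j): row=2 col=7 char='k'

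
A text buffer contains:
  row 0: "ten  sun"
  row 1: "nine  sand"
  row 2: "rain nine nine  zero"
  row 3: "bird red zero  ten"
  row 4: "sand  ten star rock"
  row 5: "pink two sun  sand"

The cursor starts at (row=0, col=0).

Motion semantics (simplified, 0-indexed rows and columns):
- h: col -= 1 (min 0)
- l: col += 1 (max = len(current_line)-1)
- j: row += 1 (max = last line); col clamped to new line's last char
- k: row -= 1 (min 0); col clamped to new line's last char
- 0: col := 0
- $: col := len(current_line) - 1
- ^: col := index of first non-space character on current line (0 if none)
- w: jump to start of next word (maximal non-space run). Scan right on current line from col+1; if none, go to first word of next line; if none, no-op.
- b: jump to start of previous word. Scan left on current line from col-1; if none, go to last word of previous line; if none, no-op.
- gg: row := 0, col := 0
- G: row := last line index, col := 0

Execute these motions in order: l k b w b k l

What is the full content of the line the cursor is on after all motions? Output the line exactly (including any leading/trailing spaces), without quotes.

After 1 (l): row=0 col=1 char='e'
After 2 (k): row=0 col=1 char='e'
After 3 (b): row=0 col=0 char='t'
After 4 (w): row=0 col=5 char='s'
After 5 (b): row=0 col=0 char='t'
After 6 (k): row=0 col=0 char='t'
After 7 (l): row=0 col=1 char='e'

Answer: ten  sun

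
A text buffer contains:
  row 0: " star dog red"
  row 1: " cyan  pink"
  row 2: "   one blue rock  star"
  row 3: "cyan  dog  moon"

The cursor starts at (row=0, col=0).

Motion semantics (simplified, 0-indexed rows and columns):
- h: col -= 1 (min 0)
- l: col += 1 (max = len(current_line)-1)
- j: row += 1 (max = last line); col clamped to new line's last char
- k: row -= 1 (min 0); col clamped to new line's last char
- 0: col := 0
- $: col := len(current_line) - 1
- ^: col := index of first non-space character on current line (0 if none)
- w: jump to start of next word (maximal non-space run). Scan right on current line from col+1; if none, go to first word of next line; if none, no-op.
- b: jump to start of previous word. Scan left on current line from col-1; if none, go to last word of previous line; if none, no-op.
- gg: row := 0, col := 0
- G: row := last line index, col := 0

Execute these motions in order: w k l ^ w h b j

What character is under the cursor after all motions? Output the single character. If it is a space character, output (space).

After 1 (w): row=0 col=1 char='s'
After 2 (k): row=0 col=1 char='s'
After 3 (l): row=0 col=2 char='t'
After 4 (^): row=0 col=1 char='s'
After 5 (w): row=0 col=6 char='d'
After 6 (h): row=0 col=5 char='_'
After 7 (b): row=0 col=1 char='s'
After 8 (j): row=1 col=1 char='c'

Answer: c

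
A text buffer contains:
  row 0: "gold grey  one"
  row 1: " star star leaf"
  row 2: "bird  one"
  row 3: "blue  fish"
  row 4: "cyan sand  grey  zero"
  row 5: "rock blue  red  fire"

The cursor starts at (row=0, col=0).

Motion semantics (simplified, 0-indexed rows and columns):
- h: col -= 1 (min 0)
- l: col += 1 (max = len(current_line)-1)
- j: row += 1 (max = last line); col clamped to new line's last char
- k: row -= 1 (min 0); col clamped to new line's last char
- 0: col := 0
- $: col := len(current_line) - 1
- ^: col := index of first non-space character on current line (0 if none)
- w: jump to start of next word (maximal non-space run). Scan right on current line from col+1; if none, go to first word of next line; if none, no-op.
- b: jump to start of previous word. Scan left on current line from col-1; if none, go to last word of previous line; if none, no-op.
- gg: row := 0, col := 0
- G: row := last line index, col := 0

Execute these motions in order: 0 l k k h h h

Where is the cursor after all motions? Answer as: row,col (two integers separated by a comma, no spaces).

Answer: 0,0

Derivation:
After 1 (0): row=0 col=0 char='g'
After 2 (l): row=0 col=1 char='o'
After 3 (k): row=0 col=1 char='o'
After 4 (k): row=0 col=1 char='o'
After 5 (h): row=0 col=0 char='g'
After 6 (h): row=0 col=0 char='g'
After 7 (h): row=0 col=0 char='g'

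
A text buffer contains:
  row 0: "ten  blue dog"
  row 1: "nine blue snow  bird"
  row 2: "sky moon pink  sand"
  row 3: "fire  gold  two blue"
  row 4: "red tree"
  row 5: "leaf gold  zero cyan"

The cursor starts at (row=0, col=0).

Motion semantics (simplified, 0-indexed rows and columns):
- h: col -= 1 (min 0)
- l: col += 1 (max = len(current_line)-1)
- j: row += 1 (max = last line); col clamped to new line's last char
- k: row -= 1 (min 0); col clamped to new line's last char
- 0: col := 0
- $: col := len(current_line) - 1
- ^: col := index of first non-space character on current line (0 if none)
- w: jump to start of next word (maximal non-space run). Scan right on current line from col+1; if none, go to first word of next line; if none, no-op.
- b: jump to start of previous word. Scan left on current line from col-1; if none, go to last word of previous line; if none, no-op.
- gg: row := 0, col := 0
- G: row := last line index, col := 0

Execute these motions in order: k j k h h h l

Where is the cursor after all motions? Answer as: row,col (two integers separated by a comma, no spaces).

Answer: 0,1

Derivation:
After 1 (k): row=0 col=0 char='t'
After 2 (j): row=1 col=0 char='n'
After 3 (k): row=0 col=0 char='t'
After 4 (h): row=0 col=0 char='t'
After 5 (h): row=0 col=0 char='t'
After 6 (h): row=0 col=0 char='t'
After 7 (l): row=0 col=1 char='e'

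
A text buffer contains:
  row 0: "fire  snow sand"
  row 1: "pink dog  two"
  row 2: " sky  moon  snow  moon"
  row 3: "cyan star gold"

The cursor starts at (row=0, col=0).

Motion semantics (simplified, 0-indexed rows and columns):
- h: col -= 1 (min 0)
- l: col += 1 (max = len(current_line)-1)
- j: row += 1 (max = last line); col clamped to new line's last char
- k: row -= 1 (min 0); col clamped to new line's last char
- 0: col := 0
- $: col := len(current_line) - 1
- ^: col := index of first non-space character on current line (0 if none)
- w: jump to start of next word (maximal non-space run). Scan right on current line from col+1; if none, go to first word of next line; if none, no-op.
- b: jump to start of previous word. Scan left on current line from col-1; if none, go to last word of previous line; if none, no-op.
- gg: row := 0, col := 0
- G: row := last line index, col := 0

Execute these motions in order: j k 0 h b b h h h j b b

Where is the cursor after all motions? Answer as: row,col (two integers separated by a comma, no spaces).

After 1 (j): row=1 col=0 char='p'
After 2 (k): row=0 col=0 char='f'
After 3 (0): row=0 col=0 char='f'
After 4 (h): row=0 col=0 char='f'
After 5 (b): row=0 col=0 char='f'
After 6 (b): row=0 col=0 char='f'
After 7 (h): row=0 col=0 char='f'
After 8 (h): row=0 col=0 char='f'
After 9 (h): row=0 col=0 char='f'
After 10 (j): row=1 col=0 char='p'
After 11 (b): row=0 col=11 char='s'
After 12 (b): row=0 col=6 char='s'

Answer: 0,6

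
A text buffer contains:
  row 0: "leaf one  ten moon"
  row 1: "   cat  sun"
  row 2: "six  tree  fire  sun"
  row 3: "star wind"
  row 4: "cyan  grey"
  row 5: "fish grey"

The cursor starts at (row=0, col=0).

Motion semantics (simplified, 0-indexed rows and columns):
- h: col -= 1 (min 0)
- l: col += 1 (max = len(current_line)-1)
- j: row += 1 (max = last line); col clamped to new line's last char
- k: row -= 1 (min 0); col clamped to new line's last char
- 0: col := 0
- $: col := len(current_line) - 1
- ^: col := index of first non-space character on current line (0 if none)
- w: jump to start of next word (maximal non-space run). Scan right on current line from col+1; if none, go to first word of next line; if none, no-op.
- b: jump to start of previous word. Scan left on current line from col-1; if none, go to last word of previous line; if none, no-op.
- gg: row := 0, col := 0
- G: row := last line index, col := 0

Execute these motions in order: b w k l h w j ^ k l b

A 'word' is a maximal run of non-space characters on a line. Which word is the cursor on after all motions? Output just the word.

Answer: leaf

Derivation:
After 1 (b): row=0 col=0 char='l'
After 2 (w): row=0 col=5 char='o'
After 3 (k): row=0 col=5 char='o'
After 4 (l): row=0 col=6 char='n'
After 5 (h): row=0 col=5 char='o'
After 6 (w): row=0 col=10 char='t'
After 7 (j): row=1 col=10 char='n'
After 8 (^): row=1 col=3 char='c'
After 9 (k): row=0 col=3 char='f'
After 10 (l): row=0 col=4 char='_'
After 11 (b): row=0 col=0 char='l'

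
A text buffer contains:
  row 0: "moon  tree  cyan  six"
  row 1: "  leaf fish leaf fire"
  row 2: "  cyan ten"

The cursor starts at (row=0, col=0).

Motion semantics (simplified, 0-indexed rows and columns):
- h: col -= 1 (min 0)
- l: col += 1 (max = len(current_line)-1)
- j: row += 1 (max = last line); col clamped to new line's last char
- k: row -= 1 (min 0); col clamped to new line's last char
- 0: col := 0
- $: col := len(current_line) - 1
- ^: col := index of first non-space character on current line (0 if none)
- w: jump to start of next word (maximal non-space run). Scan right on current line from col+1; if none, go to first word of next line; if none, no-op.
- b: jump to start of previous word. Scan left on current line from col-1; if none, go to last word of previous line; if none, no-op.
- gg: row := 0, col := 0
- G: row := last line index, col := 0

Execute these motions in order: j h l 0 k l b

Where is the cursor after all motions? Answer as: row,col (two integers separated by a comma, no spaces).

After 1 (j): row=1 col=0 char='_'
After 2 (h): row=1 col=0 char='_'
After 3 (l): row=1 col=1 char='_'
After 4 (0): row=1 col=0 char='_'
After 5 (k): row=0 col=0 char='m'
After 6 (l): row=0 col=1 char='o'
After 7 (b): row=0 col=0 char='m'

Answer: 0,0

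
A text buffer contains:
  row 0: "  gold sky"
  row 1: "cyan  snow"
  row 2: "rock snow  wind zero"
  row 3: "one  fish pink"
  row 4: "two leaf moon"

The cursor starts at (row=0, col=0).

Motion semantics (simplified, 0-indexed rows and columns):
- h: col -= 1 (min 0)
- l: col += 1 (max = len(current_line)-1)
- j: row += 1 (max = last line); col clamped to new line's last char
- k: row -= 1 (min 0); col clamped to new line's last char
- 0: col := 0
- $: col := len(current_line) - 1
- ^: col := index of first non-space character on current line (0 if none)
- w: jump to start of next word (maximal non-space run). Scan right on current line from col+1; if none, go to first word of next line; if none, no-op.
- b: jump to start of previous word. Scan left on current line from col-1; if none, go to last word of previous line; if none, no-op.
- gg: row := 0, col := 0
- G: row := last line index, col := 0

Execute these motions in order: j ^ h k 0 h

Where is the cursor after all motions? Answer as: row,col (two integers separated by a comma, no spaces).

After 1 (j): row=1 col=0 char='c'
After 2 (^): row=1 col=0 char='c'
After 3 (h): row=1 col=0 char='c'
After 4 (k): row=0 col=0 char='_'
After 5 (0): row=0 col=0 char='_'
After 6 (h): row=0 col=0 char='_'

Answer: 0,0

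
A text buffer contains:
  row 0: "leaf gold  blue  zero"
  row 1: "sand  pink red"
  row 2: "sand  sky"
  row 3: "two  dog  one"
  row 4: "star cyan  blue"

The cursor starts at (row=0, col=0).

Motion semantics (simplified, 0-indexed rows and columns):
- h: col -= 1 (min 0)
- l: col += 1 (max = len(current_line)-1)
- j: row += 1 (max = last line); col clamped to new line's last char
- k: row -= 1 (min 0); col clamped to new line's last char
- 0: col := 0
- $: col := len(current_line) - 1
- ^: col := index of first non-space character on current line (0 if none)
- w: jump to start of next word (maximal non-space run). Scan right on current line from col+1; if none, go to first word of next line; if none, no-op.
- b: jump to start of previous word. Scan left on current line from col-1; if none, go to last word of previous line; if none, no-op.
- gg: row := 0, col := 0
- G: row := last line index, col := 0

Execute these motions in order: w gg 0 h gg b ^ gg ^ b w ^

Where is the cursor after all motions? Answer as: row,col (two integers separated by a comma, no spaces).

After 1 (w): row=0 col=5 char='g'
After 2 (gg): row=0 col=0 char='l'
After 3 (0): row=0 col=0 char='l'
After 4 (h): row=0 col=0 char='l'
After 5 (gg): row=0 col=0 char='l'
After 6 (b): row=0 col=0 char='l'
After 7 (^): row=0 col=0 char='l'
After 8 (gg): row=0 col=0 char='l'
After 9 (^): row=0 col=0 char='l'
After 10 (b): row=0 col=0 char='l'
After 11 (w): row=0 col=5 char='g'
After 12 (^): row=0 col=0 char='l'

Answer: 0,0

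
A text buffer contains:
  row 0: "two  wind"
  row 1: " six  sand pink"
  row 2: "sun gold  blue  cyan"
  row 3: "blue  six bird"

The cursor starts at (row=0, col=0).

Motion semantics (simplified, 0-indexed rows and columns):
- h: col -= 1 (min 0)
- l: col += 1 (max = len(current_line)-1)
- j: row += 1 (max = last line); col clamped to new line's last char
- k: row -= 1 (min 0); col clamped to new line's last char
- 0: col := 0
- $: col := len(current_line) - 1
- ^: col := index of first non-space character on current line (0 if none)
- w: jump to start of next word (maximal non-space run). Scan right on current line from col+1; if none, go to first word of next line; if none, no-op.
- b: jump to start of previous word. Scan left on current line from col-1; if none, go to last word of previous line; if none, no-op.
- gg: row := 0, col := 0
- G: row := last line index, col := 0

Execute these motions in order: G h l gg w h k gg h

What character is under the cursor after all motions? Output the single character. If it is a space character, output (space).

After 1 (G): row=3 col=0 char='b'
After 2 (h): row=3 col=0 char='b'
After 3 (l): row=3 col=1 char='l'
After 4 (gg): row=0 col=0 char='t'
After 5 (w): row=0 col=5 char='w'
After 6 (h): row=0 col=4 char='_'
After 7 (k): row=0 col=4 char='_'
After 8 (gg): row=0 col=0 char='t'
After 9 (h): row=0 col=0 char='t'

Answer: t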